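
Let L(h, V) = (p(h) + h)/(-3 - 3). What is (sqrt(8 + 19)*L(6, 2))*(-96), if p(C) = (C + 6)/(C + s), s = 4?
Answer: 1728*sqrt(3)/5 ≈ 598.60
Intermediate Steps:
p(C) = (6 + C)/(4 + C) (p(C) = (C + 6)/(C + 4) = (6 + C)/(4 + C))
L(h, V) = -h/6 - (6 + h)/(6*(4 + h)) (L(h, V) = ((6 + h)/(4 + h) + h)/(-3 - 3) = (h + (6 + h)/(4 + h))/(-6) = (h + (6 + h)/(4 + h))*(-1/6) = -h/6 - (6 + h)/(6*(4 + h)))
(sqrt(8 + 19)*L(6, 2))*(-96) = (sqrt(8 + 19)*((-6 - 1*6 - 1*6*(4 + 6))/(6*(4 + 6))))*(-96) = (sqrt(27)*((1/6)*(-6 - 6 - 1*6*10)/10))*(-96) = ((3*sqrt(3))*((1/6)*(1/10)*(-6 - 6 - 60)))*(-96) = ((3*sqrt(3))*((1/6)*(1/10)*(-72)))*(-96) = ((3*sqrt(3))*(-6/5))*(-96) = -18*sqrt(3)/5*(-96) = 1728*sqrt(3)/5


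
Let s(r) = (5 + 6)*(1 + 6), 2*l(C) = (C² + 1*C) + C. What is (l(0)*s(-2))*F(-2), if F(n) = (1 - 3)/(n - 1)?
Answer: 0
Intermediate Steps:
l(C) = C + C²/2 (l(C) = ((C² + 1*C) + C)/2 = ((C² + C) + C)/2 = ((C + C²) + C)/2 = (C² + 2*C)/2 = C + C²/2)
F(n) = -2/(-1 + n)
s(r) = 77 (s(r) = 11*7 = 77)
(l(0)*s(-2))*F(-2) = (((½)*0*(2 + 0))*77)*(-2/(-1 - 2)) = (((½)*0*2)*77)*(-2/(-3)) = (0*77)*(-2*(-⅓)) = 0*(⅔) = 0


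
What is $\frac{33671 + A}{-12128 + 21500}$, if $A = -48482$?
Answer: $- \frac{4937}{3124} \approx -1.5803$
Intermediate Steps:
$\frac{33671 + A}{-12128 + 21500} = \frac{33671 - 48482}{-12128 + 21500} = - \frac{14811}{9372} = \left(-14811\right) \frac{1}{9372} = - \frac{4937}{3124}$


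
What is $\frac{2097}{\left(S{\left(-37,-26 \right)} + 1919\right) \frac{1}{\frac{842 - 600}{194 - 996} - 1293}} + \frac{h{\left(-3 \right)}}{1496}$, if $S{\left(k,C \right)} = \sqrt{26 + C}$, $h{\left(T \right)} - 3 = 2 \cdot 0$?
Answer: $- \frac{1626947894211}{1151200424} \approx -1413.3$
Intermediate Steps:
$h{\left(T \right)} = 3$ ($h{\left(T \right)} = 3 + 2 \cdot 0 = 3 + 0 = 3$)
$\frac{2097}{\left(S{\left(-37,-26 \right)} + 1919\right) \frac{1}{\frac{842 - 600}{194 - 996} - 1293}} + \frac{h{\left(-3 \right)}}{1496} = \frac{2097}{\left(\sqrt{26 - 26} + 1919\right) \frac{1}{\frac{842 - 600}{194 - 996} - 1293}} + \frac{3}{1496} = \frac{2097}{\left(\sqrt{0} + 1919\right) \frac{1}{\frac{242}{-802} - 1293}} + 3 \cdot \frac{1}{1496} = \frac{2097}{\left(0 + 1919\right) \frac{1}{242 \left(- \frac{1}{802}\right) - 1293}} + \frac{3}{1496} = \frac{2097}{1919 \frac{1}{- \frac{121}{401} - 1293}} + \frac{3}{1496} = \frac{2097}{1919 \frac{1}{- \frac{518614}{401}}} + \frac{3}{1496} = \frac{2097}{1919 \left(- \frac{401}{518614}\right)} + \frac{3}{1496} = \frac{2097}{- \frac{769519}{518614}} + \frac{3}{1496} = 2097 \left(- \frac{518614}{769519}\right) + \frac{3}{1496} = - \frac{1087533558}{769519} + \frac{3}{1496} = - \frac{1626947894211}{1151200424}$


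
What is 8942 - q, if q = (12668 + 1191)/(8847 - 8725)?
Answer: 1077065/122 ≈ 8828.4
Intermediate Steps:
q = 13859/122 ≈ 113.60
8942 - q = 8942 - 1*13859/122 = 8942 - 13859/122 = 1077065/122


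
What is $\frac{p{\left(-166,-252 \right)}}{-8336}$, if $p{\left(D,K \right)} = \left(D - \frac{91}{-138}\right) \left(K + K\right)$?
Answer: $- \frac{479157}{47932} \approx -9.9966$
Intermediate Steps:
$p{\left(D,K \right)} = 2 K \left(\frac{91}{138} + D\right)$ ($p{\left(D,K \right)} = \left(D - - \frac{91}{138}\right) 2 K = \left(D + \frac{91}{138}\right) 2 K = \left(\frac{91}{138} + D\right) 2 K = 2 K \left(\frac{91}{138} + D\right)$)
$\frac{p{\left(-166,-252 \right)}}{-8336} = \frac{\frac{1}{69} \left(-252\right) \left(91 + 138 \left(-166\right)\right)}{-8336} = \frac{1}{69} \left(-252\right) \left(91 - 22908\right) \left(- \frac{1}{8336}\right) = \frac{1}{69} \left(-252\right) \left(-22817\right) \left(- \frac{1}{8336}\right) = \frac{1916628}{23} \left(- \frac{1}{8336}\right) = - \frac{479157}{47932}$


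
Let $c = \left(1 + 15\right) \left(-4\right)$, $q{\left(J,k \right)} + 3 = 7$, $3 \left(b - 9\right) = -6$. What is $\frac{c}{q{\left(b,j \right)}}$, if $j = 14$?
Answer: $-16$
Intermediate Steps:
$b = 7$ ($b = 9 + \frac{1}{3} \left(-6\right) = 9 - 2 = 7$)
$q{\left(J,k \right)} = 4$ ($q{\left(J,k \right)} = -3 + 7 = 4$)
$c = -64$ ($c = 16 \left(-4\right) = -64$)
$\frac{c}{q{\left(b,j \right)}} = - \frac{64}{4} = \left(-64\right) \frac{1}{4} = -16$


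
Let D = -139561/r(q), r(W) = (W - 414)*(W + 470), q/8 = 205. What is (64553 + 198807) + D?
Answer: 681275310039/2586860 ≈ 2.6336e+5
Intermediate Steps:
q = 1640 (q = 8*205 = 1640)
r(W) = (-414 + W)*(470 + W)
D = -139561/2586860 (D = -139561/(-194580 + 1640² + 56*1640) = -139561/(-194580 + 2689600 + 91840) = -139561/2586860 ≈ -0.053950)
(64553 + 198807) + D = (64553 + 198807) - 139561/2586860 = 263360 - 139561/2586860 = 681275310039/2586860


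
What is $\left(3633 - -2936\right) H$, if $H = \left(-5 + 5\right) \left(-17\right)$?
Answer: $0$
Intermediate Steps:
$H = 0$ ($H = 0 \left(-17\right) = 0$)
$\left(3633 - -2936\right) H = \left(3633 - -2936\right) 0 = \left(3633 + 2936\right) 0 = 6569 \cdot 0 = 0$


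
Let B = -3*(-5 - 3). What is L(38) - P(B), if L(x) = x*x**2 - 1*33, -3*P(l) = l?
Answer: 54847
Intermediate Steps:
B = 24 (B = -3*(-8) = 24)
P(l) = -l/3
L(x) = -33 + x**3 (L(x) = x**3 - 33 = -33 + x**3)
L(38) - P(B) = (-33 + 38**3) - (-1)*24/3 = (-33 + 54872) - 1*(-8) = 54839 + 8 = 54847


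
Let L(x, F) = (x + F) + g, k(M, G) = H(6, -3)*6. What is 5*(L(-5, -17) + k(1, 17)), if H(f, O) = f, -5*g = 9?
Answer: 61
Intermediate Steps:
g = -9/5 (g = -⅕*9 = -9/5 ≈ -1.8000)
k(M, G) = 36 (k(M, G) = 6*6 = 36)
L(x, F) = -9/5 + F + x (L(x, F) = (x + F) - 9/5 = (F + x) - 9/5 = -9/5 + F + x)
5*(L(-5, -17) + k(1, 17)) = 5*((-9/5 - 17 - 5) + 36) = 5*(-119/5 + 36) = 5*(61/5) = 61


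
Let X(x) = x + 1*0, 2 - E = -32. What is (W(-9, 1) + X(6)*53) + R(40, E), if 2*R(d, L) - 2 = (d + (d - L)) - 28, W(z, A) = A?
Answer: 329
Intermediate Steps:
E = 34 (E = 2 - 1*(-32) = 2 + 32 = 34)
X(x) = x (X(x) = x + 0 = x)
R(d, L) = -13 + d - L/2 (R(d, L) = 1 + ((d + (d - L)) - 28)/2 = 1 + ((-L + 2*d) - 28)/2 = 1 + (-28 - L + 2*d)/2 = 1 + (-14 + d - L/2) = -13 + d - L/2)
(W(-9, 1) + X(6)*53) + R(40, E) = (1 + 6*53) + (-13 + 40 - ½*34) = (1 + 318) + (-13 + 40 - 17) = 319 + 10 = 329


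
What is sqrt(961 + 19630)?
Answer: sqrt(20591) ≈ 143.50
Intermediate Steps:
sqrt(961 + 19630) = sqrt(20591)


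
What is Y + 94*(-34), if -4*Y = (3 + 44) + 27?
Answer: -6429/2 ≈ -3214.5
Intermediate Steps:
Y = -37/2 (Y = -((3 + 44) + 27)/4 = -(47 + 27)/4 = -¼*74 = -37/2 ≈ -18.500)
Y + 94*(-34) = -37/2 + 94*(-34) = -37/2 - 3196 = -6429/2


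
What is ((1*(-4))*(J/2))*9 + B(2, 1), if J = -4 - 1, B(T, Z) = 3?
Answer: 93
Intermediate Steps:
J = -5
((1*(-4))*(J/2))*9 + B(2, 1) = ((1*(-4))*(-5/2))*9 + 3 = -(-20)/2*9 + 3 = -4*(-5/2)*9 + 3 = 10*9 + 3 = 90 + 3 = 93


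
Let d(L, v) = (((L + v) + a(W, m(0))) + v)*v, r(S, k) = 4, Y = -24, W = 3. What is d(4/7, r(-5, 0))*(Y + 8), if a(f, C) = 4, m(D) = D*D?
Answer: -5632/7 ≈ -804.57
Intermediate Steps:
m(D) = D**2
d(L, v) = v*(4 + L + 2*v) (d(L, v) = (((L + v) + 4) + v)*v = ((4 + L + v) + v)*v = (4 + L + 2*v)*v = v*(4 + L + 2*v))
d(4/7, r(-5, 0))*(Y + 8) = (4*(4 + 4/7 + 2*4))*(-24 + 8) = (4*(4 + 4*(1/7) + 8))*(-16) = (4*(4 + 4/7 + 8))*(-16) = (4*(88/7))*(-16) = (352/7)*(-16) = -5632/7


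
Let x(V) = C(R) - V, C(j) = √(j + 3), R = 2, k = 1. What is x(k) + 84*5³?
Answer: 10499 + √5 ≈ 10501.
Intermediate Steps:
C(j) = √(3 + j)
x(V) = √5 - V (x(V) = √(3 + 2) - V = √5 - V)
x(k) + 84*5³ = (√5 - 1*1) + 84*5³ = (√5 - 1) + 84*125 = (-1 + √5) + 10500 = 10499 + √5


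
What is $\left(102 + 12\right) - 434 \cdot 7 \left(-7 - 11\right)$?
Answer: $54798$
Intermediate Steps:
$\left(102 + 12\right) - 434 \cdot 7 \left(-7 - 11\right) = 114 - 434 \cdot 7 \left(-18\right) = 114 - -54684 = 114 + 54684 = 54798$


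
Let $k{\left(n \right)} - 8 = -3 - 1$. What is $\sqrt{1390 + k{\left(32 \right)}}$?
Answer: $\sqrt{1394} \approx 37.336$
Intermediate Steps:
$k{\left(n \right)} = 4$ ($k{\left(n \right)} = 8 - 4 = 4$)
$\sqrt{1390 + k{\left(32 \right)}} = \sqrt{1390 + 4} = \sqrt{1394}$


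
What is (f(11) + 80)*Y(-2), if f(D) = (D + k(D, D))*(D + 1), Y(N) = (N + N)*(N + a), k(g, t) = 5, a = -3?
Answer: 5440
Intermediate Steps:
Y(N) = 2*N*(-3 + N) (Y(N) = (N + N)*(N - 3) = (2*N)*(-3 + N) = 2*N*(-3 + N))
f(D) = (1 + D)*(5 + D) (f(D) = (D + 5)*(D + 1) = (5 + D)*(1 + D) = (1 + D)*(5 + D))
(f(11) + 80)*Y(-2) = ((5 + 11² + 6*11) + 80)*(2*(-2)*(-3 - 2)) = ((5 + 121 + 66) + 80)*(2*(-2)*(-5)) = (192 + 80)*20 = 272*20 = 5440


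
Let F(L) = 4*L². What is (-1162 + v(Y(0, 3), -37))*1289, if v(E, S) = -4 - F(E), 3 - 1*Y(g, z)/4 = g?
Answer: -2245438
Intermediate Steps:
Y(g, z) = 12 - 4*g
v(E, S) = -4 - 4*E²
(-1162 + v(Y(0, 3), -37))*1289 = (-1162 + (-4 - 4*(12 - 4*0)²))*1289 = (-1162 + (-4 - 4*(12 + 0)²))*1289 = (-1162 + (-4 - 4*12²))*1289 = (-1162 + (-4 - 4*144))*1289 = (-1162 + (-4 - 576))*1289 = (-1162 - 580)*1289 = -1742*1289 = -2245438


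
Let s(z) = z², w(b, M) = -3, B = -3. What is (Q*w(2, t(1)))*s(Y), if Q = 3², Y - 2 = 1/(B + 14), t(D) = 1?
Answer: -14283/121 ≈ -118.04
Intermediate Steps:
Y = 23/11 (Y = 2 + 1/(-3 + 14) = 2 + 1/11 = 23/11 ≈ 2.0909)
Q = 9
(Q*w(2, t(1)))*s(Y) = (9*(-3))*(23/11)² = -27*529/121 = -14283/121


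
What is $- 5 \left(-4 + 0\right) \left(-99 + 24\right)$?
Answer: $-1500$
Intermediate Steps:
$- 5 \left(-4 + 0\right) \left(-99 + 24\right) = \left(-5\right) \left(-4\right) \left(-75\right) = 20 \left(-75\right) = -1500$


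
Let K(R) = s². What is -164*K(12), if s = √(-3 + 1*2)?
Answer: 164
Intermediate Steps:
s = I (s = √(-3 + 2) = √(-1) = I ≈ 1.0*I)
K(R) = -1 (K(R) = I² = -1)
-164*K(12) = -164*(-1) = 164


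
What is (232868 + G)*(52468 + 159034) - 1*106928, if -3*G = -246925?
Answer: 199980953774/3 ≈ 6.6660e+10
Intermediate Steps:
G = 246925/3 (G = -⅓*(-246925) = 246925/3 ≈ 82308.)
(232868 + G)*(52468 + 159034) - 1*106928 = (232868 + 246925/3)*(52468 + 159034) - 1*106928 = (945529/3)*211502 - 106928 = 199981274558/3 - 106928 = 199980953774/3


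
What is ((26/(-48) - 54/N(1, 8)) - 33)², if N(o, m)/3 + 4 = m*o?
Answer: 833569/576 ≈ 1447.2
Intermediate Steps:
N(o, m) = -12 + 3*m*o (N(o, m) = -12 + 3*(m*o) = -12 + 3*m*o)
((26/(-48) - 54/N(1, 8)) - 33)² = ((26/(-48) - 54/(-12 + 3*8*1)) - 33)² = ((26*(-1/48) - 54/(-12 + 24)) - 33)² = ((-13/24 - 54/12) - 33)² = ((-13/24 - 54*1/12) - 33)² = ((-13/24 - 9/2) - 33)² = (-121/24 - 33)² = (-913/24)² = 833569/576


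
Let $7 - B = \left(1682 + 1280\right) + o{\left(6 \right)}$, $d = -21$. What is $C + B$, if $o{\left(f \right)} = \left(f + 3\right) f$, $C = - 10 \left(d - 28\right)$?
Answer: $-2519$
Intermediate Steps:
$C = 490$ ($C = - 10 \left(-21 - 28\right) = \left(-10\right) \left(-49\right) = 490$)
$o{\left(f \right)} = f \left(3 + f\right)$ ($o{\left(f \right)} = \left(3 + f\right) f = f \left(3 + f\right)$)
$B = -3009$ ($B = 7 - \left(\left(1682 + 1280\right) + 6 \left(3 + 6\right)\right) = 7 - \left(2962 + 6 \cdot 9\right) = 7 - \left(2962 + 54\right) = 7 - 3016 = -3009$)
$C + B = 490 - 3009 = -2519$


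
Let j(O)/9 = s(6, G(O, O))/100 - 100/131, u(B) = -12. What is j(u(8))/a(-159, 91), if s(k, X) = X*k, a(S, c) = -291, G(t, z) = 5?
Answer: 1821/127070 ≈ 0.014331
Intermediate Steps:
j(O) = -5463/1310 (j(O) = 9*((5*6)/100 - 100/131) = 9*(30*(1/100) - 100*1/131) = 9*(3/10 - 100/131) = 9*(-607/1310) = -5463/1310)
j(u(8))/a(-159, 91) = -5463/1310/(-291) = -5463/1310*(-1/291) = 1821/127070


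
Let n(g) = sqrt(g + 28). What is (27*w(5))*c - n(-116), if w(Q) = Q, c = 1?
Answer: 135 - 2*I*sqrt(22) ≈ 135.0 - 9.3808*I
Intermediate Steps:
n(g) = sqrt(28 + g)
(27*w(5))*c - n(-116) = (27*5)*1 - sqrt(28 - 116) = 135*1 - sqrt(-88) = 135 - 2*I*sqrt(22)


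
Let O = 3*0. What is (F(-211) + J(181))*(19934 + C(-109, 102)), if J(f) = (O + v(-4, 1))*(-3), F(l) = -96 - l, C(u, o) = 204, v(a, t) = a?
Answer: 2557526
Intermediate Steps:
O = 0
J(f) = 12 (J(f) = (0 - 4)*(-3) = -4*(-3) = 12)
(F(-211) + J(181))*(19934 + C(-109, 102)) = ((-96 - 1*(-211)) + 12)*(19934 + 204) = ((-96 + 211) + 12)*20138 = (115 + 12)*20138 = 127*20138 = 2557526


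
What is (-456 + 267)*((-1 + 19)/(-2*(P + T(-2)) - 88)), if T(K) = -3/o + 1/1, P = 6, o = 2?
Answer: 378/11 ≈ 34.364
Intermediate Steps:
T(K) = -½ (T(K) = -3/2 + 1/1 = -3*½ + 1*1 = -3/2 + 1 = -½)
(-456 + 267)*((-1 + 19)/(-2*(P + T(-2)) - 88)) = (-456 + 267)*((-1 + 19)/(-2*(6 - ½) - 88)) = -3402/(-2*11/2 - 88) = -3402/(-11 - 88) = -3402/(-99) = -3402*(-1)/99 = -189*(-2/11) = 378/11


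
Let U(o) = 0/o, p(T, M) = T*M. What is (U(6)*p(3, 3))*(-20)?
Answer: 0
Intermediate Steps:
p(T, M) = M*T
U(o) = 0
(U(6)*p(3, 3))*(-20) = (0*(3*3))*(-20) = (0*9)*(-20) = 0*(-20) = 0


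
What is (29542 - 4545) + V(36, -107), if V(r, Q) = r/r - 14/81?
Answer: 2024824/81 ≈ 24998.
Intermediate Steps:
V(r, Q) = 67/81 (V(r, Q) = 1 - 14*1/81 = 1 - 14/81 = 67/81)
(29542 - 4545) + V(36, -107) = (29542 - 4545) + 67/81 = 24997 + 67/81 = 2024824/81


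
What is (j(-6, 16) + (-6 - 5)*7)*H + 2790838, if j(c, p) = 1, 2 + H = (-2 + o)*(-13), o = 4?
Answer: 2792966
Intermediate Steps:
H = -28 (H = -2 + (-2 + 4)*(-13) = -2 + 2*(-13) = -2 - 26 = -28)
(j(-6, 16) + (-6 - 5)*7)*H + 2790838 = (1 + (-6 - 5)*7)*(-28) + 2790838 = (1 - 11*7)*(-28) + 2790838 = (1 - 77)*(-28) + 2790838 = -76*(-28) + 2790838 = 2128 + 2790838 = 2792966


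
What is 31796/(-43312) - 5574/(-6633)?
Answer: 2543185/23940708 ≈ 0.10623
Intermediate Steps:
31796/(-43312) - 5574/(-6633) = 31796*(-1/43312) - 5574*(-1/6633) = -7949/10828 + 1858/2211 = 2543185/23940708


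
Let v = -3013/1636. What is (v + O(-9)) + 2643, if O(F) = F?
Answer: 4306211/1636 ≈ 2632.2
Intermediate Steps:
v = -3013/1636 (v = -3013*1/1636 = -3013/1636 ≈ -1.8417)
(v + O(-9)) + 2643 = (-3013/1636 - 9) + 2643 = -17737/1636 + 2643 = 4306211/1636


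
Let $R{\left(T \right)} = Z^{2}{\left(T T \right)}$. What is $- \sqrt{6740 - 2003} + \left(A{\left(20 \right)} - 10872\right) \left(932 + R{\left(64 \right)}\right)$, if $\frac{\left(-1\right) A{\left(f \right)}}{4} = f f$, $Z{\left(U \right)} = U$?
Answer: $-209257061856 - \sqrt{4737} \approx -2.0926 \cdot 10^{11}$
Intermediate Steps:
$A{\left(f \right)} = - 4 f^{2}$ ($A{\left(f \right)} = - 4 f f = - 4 f^{2}$)
$R{\left(T \right)} = T^{4}$ ($R{\left(T \right)} = \left(T T\right)^{2} = \left(T^{2}\right)^{2} = T^{4}$)
$- \sqrt{6740 - 2003} + \left(A{\left(20 \right)} - 10872\right) \left(932 + R{\left(64 \right)}\right) = - \sqrt{6740 - 2003} + \left(- 4 \cdot 20^{2} - 10872\right) \left(932 + 64^{4}\right) = - \sqrt{4737} + \left(\left(-4\right) 400 - 10872\right) \left(932 + 16777216\right) = - \sqrt{4737} + \left(-1600 - 10872\right) 16778148 = - \sqrt{4737} - 209257061856 = -209257061856 - \sqrt{4737}$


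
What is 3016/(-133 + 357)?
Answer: 377/28 ≈ 13.464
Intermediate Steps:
3016/(-133 + 357) = 3016/224 = 3016*(1/224) = 377/28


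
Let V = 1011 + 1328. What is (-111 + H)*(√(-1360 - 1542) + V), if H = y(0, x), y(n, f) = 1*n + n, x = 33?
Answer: -259629 - 111*I*√2902 ≈ -2.5963e+5 - 5979.6*I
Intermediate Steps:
y(n, f) = 2*n (y(n, f) = n + n = 2*n)
H = 0 (H = 2*0 = 0)
V = 2339
(-111 + H)*(√(-1360 - 1542) + V) = (-111 + 0)*(√(-1360 - 1542) + 2339) = -111*(√(-2902) + 2339) = -111*(I*√2902 + 2339) = -111*(2339 + I*√2902) = -259629 - 111*I*√2902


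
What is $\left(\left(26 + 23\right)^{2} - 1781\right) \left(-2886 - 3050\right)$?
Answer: $-3680320$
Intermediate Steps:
$\left(\left(26 + 23\right)^{2} - 1781\right) \left(-2886 - 3050\right) = \left(49^{2} - 1781\right) \left(-5936\right) = \left(2401 - 1781\right) \left(-5936\right) = 620 \left(-5936\right) = -3680320$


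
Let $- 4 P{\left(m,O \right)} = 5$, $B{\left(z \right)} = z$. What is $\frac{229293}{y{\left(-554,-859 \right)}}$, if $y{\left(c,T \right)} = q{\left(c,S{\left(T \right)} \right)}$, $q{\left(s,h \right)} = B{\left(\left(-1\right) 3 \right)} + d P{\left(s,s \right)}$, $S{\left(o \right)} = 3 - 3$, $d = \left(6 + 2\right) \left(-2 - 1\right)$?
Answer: $\frac{25477}{3} \approx 8492.3$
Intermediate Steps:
$P{\left(m,O \right)} = - \frac{5}{4}$ ($P{\left(m,O \right)} = \left(- \frac{1}{4}\right) 5 = - \frac{5}{4}$)
$d = -24$ ($d = 8 \left(-3\right) = -24$)
$S{\left(o \right)} = 0$
$q{\left(s,h \right)} = 27$ ($q{\left(s,h \right)} = \left(-1\right) 3 - -30 = -3 + 30 = 27$)
$y{\left(c,T \right)} = 27$
$\frac{229293}{y{\left(-554,-859 \right)}} = \frac{229293}{27} = 229293 \cdot \frac{1}{27} = \frac{25477}{3}$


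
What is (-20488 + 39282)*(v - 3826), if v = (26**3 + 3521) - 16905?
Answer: 6878604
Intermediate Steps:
v = 4192 (v = (17576 + 3521) - 16905 = 21097 - 16905 = 4192)
(-20488 + 39282)*(v - 3826) = (-20488 + 39282)*(4192 - 3826) = 18794*366 = 6878604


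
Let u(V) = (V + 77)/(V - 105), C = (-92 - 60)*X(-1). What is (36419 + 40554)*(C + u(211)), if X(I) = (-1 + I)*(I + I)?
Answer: -2469293840/53 ≈ -4.6590e+7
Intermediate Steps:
X(I) = 2*I*(-1 + I) (X(I) = (-1 + I)*(2*I) = 2*I*(-1 + I))
C = -608 (C = (-92 - 60)*(2*(-1)*(-1 - 1)) = -304*(-1)*(-2) = -152*4 = -608)
u(V) = (77 + V)/(-105 + V)
(36419 + 40554)*(C + u(211)) = (36419 + 40554)*(-608 + (77 + 211)/(-105 + 211)) = 76973*(-608 + 288/106) = 76973*(-608 + (1/106)*288) = 76973*(-608 + 144/53) = 76973*(-32080/53) = -2469293840/53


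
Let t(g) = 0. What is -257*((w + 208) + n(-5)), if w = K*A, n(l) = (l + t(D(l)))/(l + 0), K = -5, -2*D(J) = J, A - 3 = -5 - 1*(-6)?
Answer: -48573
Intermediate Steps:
A = 4 (A = 3 + (-5 - 1*(-6)) = 3 + (-5 + 6) = 3 + 1 = 4)
D(J) = -J/2
n(l) = 1 (n(l) = (l + 0)/(l + 0) = l/l = 1)
w = -20 (w = -5*4 = -20)
-257*((w + 208) + n(-5)) = -257*((-20 + 208) + 1) = -257*(188 + 1) = -257*189 = -48573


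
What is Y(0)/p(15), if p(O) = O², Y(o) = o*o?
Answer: 0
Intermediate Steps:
Y(o) = o²
Y(0)/p(15) = 0²/(15²) = 0/225 = 0*(1/225) = 0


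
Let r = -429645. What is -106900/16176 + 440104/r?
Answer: -4420681067/579161460 ≈ -7.6329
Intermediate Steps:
-106900/16176 + 440104/r = -106900/16176 + 440104/(-429645) = -106900*1/16176 + 440104*(-1/429645) = -26725/4044 - 440104/429645 = -4420681067/579161460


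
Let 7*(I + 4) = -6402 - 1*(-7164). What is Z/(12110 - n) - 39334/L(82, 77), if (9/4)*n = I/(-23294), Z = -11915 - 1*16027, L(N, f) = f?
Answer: -175547312319413/342105116353 ≈ -513.14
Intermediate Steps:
Z = -27942 (Z = -11915 - 16027 = -27942)
I = 734/7 (I = -4 + (-6402 - 1*(-7164))/7 = -4 + (-6402 + 7164)/7 = -4 + (⅐)*762 = -4 + 762/7 = 734/7 ≈ 104.86)
n = -1468/733761 (n = 4*((734/7)/(-23294))/9 = 4*((734/7)*(-1/23294))/9 = (4/9)*(-367/81529) = -1468/733761 ≈ -0.0020007)
Z/(12110 - n) - 39334/L(82, 77) = -27942/(12110 - 1*(-1468/733761)) - 39334/77 = -27942/(12110 + 1468/733761) - 39334*1/77 = -27942/8885847178/733761 - 39334/77 = -27942*733761/8885847178 - 39334/77 = -10251374931/4442923589 - 39334/77 = -175547312319413/342105116353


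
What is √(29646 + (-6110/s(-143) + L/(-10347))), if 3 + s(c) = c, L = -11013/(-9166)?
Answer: √158114081711391398422338/2307787982 ≈ 172.30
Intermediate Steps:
L = 11013/9166 (L = -11013*(-1/9166) = 11013/9166 ≈ 1.2015)
s(c) = -3 + c
√(29646 + (-6110/s(-143) + L/(-10347))) = √(29646 + (-6110/(-3 - 143) + (11013/9166)/(-10347))) = √(29646 + (-6110/(-146) + (11013/9166)*(-1/10347))) = √(29646 + (-6110*(-1/146) - 3671/31613534)) = √(29646 + (3055/73 - 3671/31613534)) = √(29646 + 96579078387/2307787982) = √(68513261592759/2307787982) = √158114081711391398422338/2307787982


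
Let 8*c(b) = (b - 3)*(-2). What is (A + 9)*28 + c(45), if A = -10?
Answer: -77/2 ≈ -38.500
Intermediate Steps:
c(b) = ¾ - b/4 (c(b) = ((b - 3)*(-2))/8 = ((-3 + b)*(-2))/8 = (6 - 2*b)/8 = ¾ - b/4)
(A + 9)*28 + c(45) = (-10 + 9)*28 + (¾ - ¼*45) = -1*28 + (¾ - 45/4) = -28 - 21/2 = -77/2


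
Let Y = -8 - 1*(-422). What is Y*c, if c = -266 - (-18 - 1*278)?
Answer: 12420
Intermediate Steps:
c = 30 (c = -266 - (-18 - 278) = -266 - 1*(-296) = -266 + 296 = 30)
Y = 414 (Y = -8 + 422 = 414)
Y*c = 414*30 = 12420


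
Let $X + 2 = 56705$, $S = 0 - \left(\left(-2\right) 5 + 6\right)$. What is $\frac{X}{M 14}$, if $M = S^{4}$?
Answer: $\frac{56703}{3584} \approx 15.821$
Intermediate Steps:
$S = 4$ ($S = 0 - \left(-10 + 6\right) = 0 - -4 = 0 + 4 = 4$)
$M = 256$ ($M = 4^{4} = 256$)
$X = 56703$ ($X = -2 + 56705 = 56703$)
$\frac{X}{M 14} = \frac{56703}{256 \cdot 14} = \frac{56703}{3584}$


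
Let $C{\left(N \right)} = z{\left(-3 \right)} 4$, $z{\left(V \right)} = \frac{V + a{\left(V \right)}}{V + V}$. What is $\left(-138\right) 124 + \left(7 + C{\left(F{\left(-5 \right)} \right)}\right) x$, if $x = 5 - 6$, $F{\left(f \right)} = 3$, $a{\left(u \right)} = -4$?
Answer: $- \frac{51371}{3} \approx -17124.0$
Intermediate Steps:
$x = -1$ ($x = 5 - 6 = -1$)
$z{\left(V \right)} = \frac{-4 + V}{2 V}$ ($z{\left(V \right)} = \frac{V - 4}{V + V} = \frac{-4 + V}{2 V}$)
$C{\left(N \right)} = \frac{14}{3}$ ($C{\left(N \right)} = \frac{-4 - 3}{2 \left(-3\right)} 4 = \frac{1}{2} \left(- \frac{1}{3}\right) \left(-7\right) 4 = \frac{7}{6} \cdot 4 = \frac{14}{3}$)
$\left(-138\right) 124 + \left(7 + C{\left(F{\left(-5 \right)} \right)}\right) x = \left(-138\right) 124 + \left(7 + \frac{14}{3}\right) \left(-1\right) = -17112 + \frac{35}{3} \left(-1\right) = -17112 - \frac{35}{3} = - \frac{51371}{3}$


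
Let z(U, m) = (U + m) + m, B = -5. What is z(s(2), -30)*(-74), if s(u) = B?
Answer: 4810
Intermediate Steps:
s(u) = -5
z(U, m) = U + 2*m
z(s(2), -30)*(-74) = (-5 + 2*(-30))*(-74) = (-5 - 60)*(-74) = -65*(-74) = 4810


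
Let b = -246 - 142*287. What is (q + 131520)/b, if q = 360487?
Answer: -492007/41000 ≈ -12.000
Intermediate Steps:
b = -41000 (b = -246 - 40754 = -41000)
(q + 131520)/b = (360487 + 131520)/(-41000) = 492007*(-1/41000) = -492007/41000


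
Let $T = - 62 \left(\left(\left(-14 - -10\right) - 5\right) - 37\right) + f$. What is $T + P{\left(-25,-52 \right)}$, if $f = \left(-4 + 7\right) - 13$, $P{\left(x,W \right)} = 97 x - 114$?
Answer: $303$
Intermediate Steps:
$P{\left(x,W \right)} = -114 + 97 x$
$f = -10$ ($f = 3 - 13 = -10$)
$T = 2842$ ($T = - 62 \left(\left(\left(-14 - -10\right) - 5\right) - 37\right) - 10 = - 62 \left(\left(\left(-14 + 10\right) - 5\right) - 37\right) - 10 = - 62 \left(\left(-4 - 5\right) - 37\right) - 10 = - 62 \left(-9 - 37\right) - 10 = \left(-62\right) \left(-46\right) - 10 = 2852 - 10 = 2842$)
$T + P{\left(-25,-52 \right)} = 2842 + \left(-114 + 97 \left(-25\right)\right) = 2842 - 2539 = 303$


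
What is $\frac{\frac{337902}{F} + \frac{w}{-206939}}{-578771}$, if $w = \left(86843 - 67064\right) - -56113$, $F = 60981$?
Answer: $- \frac{21765710642}{2434570724853863} \approx -8.9403 \cdot 10^{-6}$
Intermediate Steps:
$w = 75892$ ($w = \left(86843 - 67064\right) + 56113 = 19779 + 56113 = 75892$)
$\frac{\frac{337902}{F} + \frac{w}{-206939}}{-578771} = \frac{\frac{337902}{60981} + \frac{75892}{-206939}}{-578771} = \left(337902 \cdot \frac{1}{60981} + 75892 \left(- \frac{1}{206939}\right)\right) \left(- \frac{1}{578771}\right) = \left(\frac{112634}{20327} - \frac{75892}{206939}\right) \left(- \frac{1}{578771}\right) = \frac{21765710642}{4206449053} \left(- \frac{1}{578771}\right) = - \frac{21765710642}{2434570724853863}$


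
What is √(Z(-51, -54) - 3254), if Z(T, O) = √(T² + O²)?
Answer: √(-3254 + 3*√613) ≈ 56.389*I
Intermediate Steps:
Z(T, O) = √(O² + T²)
√(Z(-51, -54) - 3254) = √(√((-54)² + (-51)²) - 3254) = √(√(2916 + 2601) - 3254) = √(√5517 - 3254) = √(3*√613 - 3254) = √(-3254 + 3*√613)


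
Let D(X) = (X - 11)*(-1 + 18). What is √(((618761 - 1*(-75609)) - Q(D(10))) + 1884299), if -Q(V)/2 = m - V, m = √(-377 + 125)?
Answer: √(2578703 + 12*I*√7) ≈ 1605.8 + 0.01*I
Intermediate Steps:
m = 6*I*√7 (m = √(-252) = 6*I*√7 ≈ 15.875*I)
D(X) = -187 + 17*X (D(X) = (-11 + X)*17 = -187 + 17*X)
Q(V) = 2*V - 12*I*√7 (Q(V) = -2*(6*I*√7 - V) = -2*(-V + 6*I*√7) = 2*V - 12*I*√7)
√(((618761 - 1*(-75609)) - Q(D(10))) + 1884299) = √(((618761 - 1*(-75609)) - (2*(-187 + 17*10) - 12*I*√7)) + 1884299) = √(((618761 + 75609) - (2*(-187 + 170) - 12*I*√7)) + 1884299) = √((694370 - (2*(-17) - 12*I*√7)) + 1884299) = √((694370 - (-34 - 12*I*√7)) + 1884299) = √((694370 + (34 + 12*I*√7)) + 1884299) = √((694404 + 12*I*√7) + 1884299) = √(2578703 + 12*I*√7)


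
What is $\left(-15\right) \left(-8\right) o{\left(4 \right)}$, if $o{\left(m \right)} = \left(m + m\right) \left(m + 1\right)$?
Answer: $4800$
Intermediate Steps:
$o{\left(m \right)} = 2 m \left(1 + m\right)$
$\left(-15\right) \left(-8\right) o{\left(4 \right)} = \left(-15\right) \left(-8\right) 2 \cdot 4 \left(1 + 4\right) = 120 \cdot 2 \cdot 4 \cdot 5 = 120 \cdot 40 = 4800$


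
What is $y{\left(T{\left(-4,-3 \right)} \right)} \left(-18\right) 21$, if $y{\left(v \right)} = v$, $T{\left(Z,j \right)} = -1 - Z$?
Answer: $-1134$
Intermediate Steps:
$y{\left(T{\left(-4,-3 \right)} \right)} \left(-18\right) 21 = \left(-1 - -4\right) \left(-18\right) 21 = \left(-1 + 4\right) \left(-18\right) 21 = 3 \left(-18\right) 21 = \left(-54\right) 21 = -1134$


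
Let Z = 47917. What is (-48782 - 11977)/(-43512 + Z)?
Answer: -60759/4405 ≈ -13.793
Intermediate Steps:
(-48782 - 11977)/(-43512 + Z) = (-48782 - 11977)/(-43512 + 47917) = -60759/4405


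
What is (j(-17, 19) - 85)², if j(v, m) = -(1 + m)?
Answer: 11025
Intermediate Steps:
j(v, m) = -1 - m
(j(-17, 19) - 85)² = ((-1 - 1*19) - 85)² = ((-1 - 19) - 85)² = (-20 - 85)² = (-105)² = 11025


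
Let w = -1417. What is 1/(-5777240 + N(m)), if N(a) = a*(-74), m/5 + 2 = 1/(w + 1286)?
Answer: -131/756721130 ≈ -1.7312e-7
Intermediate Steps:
m = -1315/131 (m = -10 + 5/(-1417 + 1286) = -10 + 5/(-131) = -10 + 5*(-1/131) = -10 - 5/131 = -1315/131 ≈ -10.038)
N(a) = -74*a
1/(-5777240 + N(m)) = 1/(-5777240 - 74*(-1315/131)) = 1/(-5777240 + 97310/131) = 1/(-756721130/131) = -131/756721130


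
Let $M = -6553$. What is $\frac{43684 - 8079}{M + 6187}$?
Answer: $- \frac{35605}{366} \approx -97.281$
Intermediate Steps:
$\frac{43684 - 8079}{M + 6187} = \frac{43684 - 8079}{-6553 + 6187} = \frac{35605}{-366} = 35605 \left(- \frac{1}{366}\right) = - \frac{35605}{366}$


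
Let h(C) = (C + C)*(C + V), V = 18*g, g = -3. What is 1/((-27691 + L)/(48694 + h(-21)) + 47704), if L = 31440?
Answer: 51844/2473169925 ≈ 2.0963e-5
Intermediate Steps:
V = -54 (V = 18*(-3) = -54)
h(C) = 2*C*(-54 + C) (h(C) = (C + C)*(C - 54) = (2*C)*(-54 + C) = 2*C*(-54 + C))
1/((-27691 + L)/(48694 + h(-21)) + 47704) = 1/((-27691 + 31440)/(48694 + 2*(-21)*(-54 - 21)) + 47704) = 1/(3749/(48694 + 2*(-21)*(-75)) + 47704) = 1/(3749/(48694 + 3150) + 47704) = 1/(3749/51844 + 47704) = 1/(2473169925/51844) = 51844/2473169925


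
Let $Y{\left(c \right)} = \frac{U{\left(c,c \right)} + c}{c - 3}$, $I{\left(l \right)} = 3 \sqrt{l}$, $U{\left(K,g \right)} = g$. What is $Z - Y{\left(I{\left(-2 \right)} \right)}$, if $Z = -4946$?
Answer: $- \frac{14842}{3} + \frac{2 i \sqrt{2}}{3} \approx -4947.3 + 0.94281 i$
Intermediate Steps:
$Y{\left(c \right)} = \frac{2 c}{-3 + c}$ ($Y{\left(c \right)} = \frac{c + c}{c - 3} = \frac{2 c}{-3 + c}$)
$Z - Y{\left(I{\left(-2 \right)} \right)} = -4946 - \frac{2 \cdot 3 \sqrt{-2}}{-3 + 3 \sqrt{-2}} = -4946 - \frac{2 \cdot 3 i \sqrt{2}}{-3 + 3 i \sqrt{2}} = -4946 - \frac{6 i \sqrt{2}}{-3 + 3 i \sqrt{2}}$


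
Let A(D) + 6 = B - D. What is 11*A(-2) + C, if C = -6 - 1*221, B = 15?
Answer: -106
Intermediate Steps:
C = -227 (C = -6 - 221 = -227)
A(D) = 9 - D (A(D) = -6 + (15 - D) = 9 - D)
11*A(-2) + C = 11*(9 - 1*(-2)) - 227 = 11*(9 + 2) - 227 = 11*11 - 227 = 121 - 227 = -106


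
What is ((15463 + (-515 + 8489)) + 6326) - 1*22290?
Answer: 7473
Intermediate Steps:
((15463 + (-515 + 8489)) + 6326) - 1*22290 = ((15463 + 7974) + 6326) - 22290 = (23437 + 6326) - 22290 = 29763 - 22290 = 7473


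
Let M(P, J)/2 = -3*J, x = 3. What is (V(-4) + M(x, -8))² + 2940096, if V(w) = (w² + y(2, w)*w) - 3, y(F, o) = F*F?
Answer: 2942121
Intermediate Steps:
y(F, o) = F²
V(w) = -3 + w² + 4*w (V(w) = (w² + 2²*w) - 3 = (w² + 4*w) - 3 = -3 + w² + 4*w)
M(P, J) = -6*J (M(P, J) = 2*(-3*J) = -6*J)
(V(-4) + M(x, -8))² + 2940096 = ((-3 + (-4)² + 4*(-4)) - 6*(-8))² + 2940096 = ((-3 + 16 - 16) + 48)² + 2940096 = (-3 + 48)² + 2940096 = 45² + 2940096 = 2025 + 2940096 = 2942121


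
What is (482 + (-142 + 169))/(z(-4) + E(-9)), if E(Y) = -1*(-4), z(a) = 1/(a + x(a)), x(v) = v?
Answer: 4072/31 ≈ 131.35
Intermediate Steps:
z(a) = 1/(2*a) (z(a) = 1/(a + a) = 1/(2*a))
E(Y) = 4
(482 + (-142 + 169))/(z(-4) + E(-9)) = (482 + (-142 + 169))/((½)/(-4) + 4) = (482 + 27)/((½)*(-¼) + 4) = 509/(-⅛ + 4) = 509/(31/8) = 509*(8/31) = 4072/31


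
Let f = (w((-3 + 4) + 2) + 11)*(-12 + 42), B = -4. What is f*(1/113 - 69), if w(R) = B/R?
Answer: -2260840/113 ≈ -20007.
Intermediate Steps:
w(R) = -4/R
f = 290 (f = (-4/((-3 + 4) + 2) + 11)*(-12 + 42) = (-4/(1 + 2) + 11)*30 = (-4/3 + 11)*30 = (29/3)*30 = 290)
f*(1/113 - 69) = 290*(1/113 - 69) = 290*(-7796/113) = -2260840/113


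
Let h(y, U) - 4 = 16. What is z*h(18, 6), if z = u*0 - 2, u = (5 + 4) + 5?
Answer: -40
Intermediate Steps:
u = 14 (u = 9 + 5 = 14)
h(y, U) = 20 (h(y, U) = 4 + 16 = 20)
z = -2 (z = 14*0 - 2 = 0 - 2 = -2)
z*h(18, 6) = -2*20 = -40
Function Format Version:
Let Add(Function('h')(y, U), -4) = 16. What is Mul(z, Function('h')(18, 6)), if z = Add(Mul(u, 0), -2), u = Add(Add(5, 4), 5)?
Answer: -40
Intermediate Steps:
u = 14 (u = Add(9, 5) = 14)
Function('h')(y, U) = 20 (Function('h')(y, U) = Add(4, 16) = 20)
z = -2 (z = Add(Mul(14, 0), -2) = Add(0, -2) = -2)
Mul(z, Function('h')(18, 6)) = Mul(-2, 20) = -40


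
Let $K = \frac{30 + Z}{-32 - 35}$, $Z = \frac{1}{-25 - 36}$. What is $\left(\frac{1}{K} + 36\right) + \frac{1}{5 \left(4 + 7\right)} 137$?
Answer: $\frac{3647208}{100595} \approx 36.256$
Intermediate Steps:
$Z = - \frac{1}{61}$ ($Z = \frac{1}{-61} = - \frac{1}{61} \approx -0.016393$)
$K = - \frac{1829}{4087}$ ($K = \frac{30 - \frac{1}{61}}{-32 - 35} = \frac{1829}{61 \left(-67\right)} = \frac{1829}{61} \left(- \frac{1}{67}\right) = - \frac{1829}{4087} \approx -0.44752$)
$\left(\frac{1}{K} + 36\right) + \frac{1}{5 \left(4 + 7\right)} 137 = \left(\frac{1}{- \frac{1829}{4087}} + 36\right) + \frac{1}{5 \left(4 + 7\right)} 137 = \left(- \frac{4087}{1829} + 36\right) + \frac{1}{5 \cdot 11} \cdot 137 = \frac{61757}{1829} + \frac{1}{55} \cdot 137 = \frac{61757}{1829} + \frac{137}{55} = \frac{3647208}{100595}$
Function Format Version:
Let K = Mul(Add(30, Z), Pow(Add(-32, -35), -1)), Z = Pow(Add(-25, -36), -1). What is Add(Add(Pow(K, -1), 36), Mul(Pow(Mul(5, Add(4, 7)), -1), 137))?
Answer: Rational(3647208, 100595) ≈ 36.256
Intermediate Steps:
Z = Rational(-1, 61) (Z = Pow(-61, -1) = Rational(-1, 61) ≈ -0.016393)
K = Rational(-1829, 4087) (K = Mul(Add(30, Rational(-1, 61)), Pow(Add(-32, -35), -1)) = Mul(Rational(1829, 61), Pow(-67, -1)) = Mul(Rational(1829, 61), Rational(-1, 67)) = Rational(-1829, 4087) ≈ -0.44752)
Add(Add(Pow(K, -1), 36), Mul(Pow(Mul(5, Add(4, 7)), -1), 137)) = Add(Add(Pow(Rational(-1829, 4087), -1), 36), Mul(Pow(Mul(5, Add(4, 7)), -1), 137)) = Add(Add(Rational(-4087, 1829), 36), Mul(Pow(Mul(5, 11), -1), 137)) = Add(Rational(61757, 1829), Mul(Pow(55, -1), 137)) = Add(Rational(61757, 1829), Mul(Rational(1, 55), 137)) = Add(Rational(61757, 1829), Rational(137, 55)) = Rational(3647208, 100595)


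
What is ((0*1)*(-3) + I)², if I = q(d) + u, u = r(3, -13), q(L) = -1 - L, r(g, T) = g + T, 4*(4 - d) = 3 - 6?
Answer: 3969/16 ≈ 248.06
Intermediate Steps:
d = 19/4 (d = 4 - (3 - 6)/4 = 4 - ¼*(-3) = 4 + ¾ = 19/4 ≈ 4.7500)
r(g, T) = T + g
u = -10 (u = -13 + 3 = -10)
I = -63/4 (I = (-1 - 1*19/4) - 10 = (-1 - 19/4) - 10 = -23/4 - 10 = -63/4 ≈ -15.750)
((0*1)*(-3) + I)² = ((0*1)*(-3) - 63/4)² = (0*(-3) - 63/4)² = (0 - 63/4)² = (-63/4)² = 3969/16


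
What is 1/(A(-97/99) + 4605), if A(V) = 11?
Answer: 1/4616 ≈ 0.00021664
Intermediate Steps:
1/(A(-97/99) + 4605) = 1/(11 + 4605) = 1/4616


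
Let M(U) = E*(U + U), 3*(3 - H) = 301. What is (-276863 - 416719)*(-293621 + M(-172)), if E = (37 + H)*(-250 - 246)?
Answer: 7343601595558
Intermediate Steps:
H = -292/3 (H = 3 - ⅓*301 = 3 - 301/3 = -292/3 ≈ -97.333)
E = 89776/3 (E = (37 - 292/3)*(-250 - 246) = -181/3*(-496) = 89776/3 ≈ 29925.)
M(U) = 179552*U/3 (M(U) = 89776*(U + U)/3 = 89776*(2*U)/3 = 179552*U/3)
(-276863 - 416719)*(-293621 + M(-172)) = (-276863 - 416719)*(-293621 + (179552/3)*(-172)) = -693582*(-293621 - 30882944/3) = -693582*(-31763807/3) = 7343601595558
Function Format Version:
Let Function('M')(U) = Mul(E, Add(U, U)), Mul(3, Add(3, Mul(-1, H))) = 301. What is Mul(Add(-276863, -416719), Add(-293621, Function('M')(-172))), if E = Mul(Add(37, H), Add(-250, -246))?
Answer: 7343601595558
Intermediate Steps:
H = Rational(-292, 3) (H = Add(3, Mul(Rational(-1, 3), 301)) = Add(3, Rational(-301, 3)) = Rational(-292, 3) ≈ -97.333)
E = Rational(89776, 3) (E = Mul(Add(37, Rational(-292, 3)), Add(-250, -246)) = Mul(Rational(-181, 3), -496) = Rational(89776, 3) ≈ 29925.)
Function('M')(U) = Mul(Rational(179552, 3), U) (Function('M')(U) = Mul(Rational(89776, 3), Add(U, U)) = Mul(Rational(89776, 3), Mul(2, U)) = Mul(Rational(179552, 3), U))
Mul(Add(-276863, -416719), Add(-293621, Function('M')(-172))) = Mul(Add(-276863, -416719), Add(-293621, Mul(Rational(179552, 3), -172))) = Mul(-693582, Add(-293621, Rational(-30882944, 3))) = Mul(-693582, Rational(-31763807, 3)) = 7343601595558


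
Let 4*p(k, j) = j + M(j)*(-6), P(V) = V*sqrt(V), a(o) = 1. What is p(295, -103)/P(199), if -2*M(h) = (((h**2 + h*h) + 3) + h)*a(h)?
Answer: 63251*sqrt(199)/158404 ≈ 5.6328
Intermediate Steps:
P(V) = V**(3/2)
M(h) = -3/2 - h**2 - h/2 (M(h) = -(((h**2 + h*h) + 3) + h)/2 = -(((h**2 + h**2) + 3) + h)/2 = -((2*h**2 + 3) + h)/2 = -((3 + 2*h**2) + h)/2 = -(3 + h + 2*h**2)/2 = -3/2 - h**2 - h/2)
p(k, j) = 9/4 + j + 3*j**2/2 (p(k, j) = (j + (-3/2 - j**2 - j/2)*(-6))/4 = (j + (9 + 3*j + 6*j**2))/4 = (9 + 4*j + 6*j**2)/4 = 9/4 + j + 3*j**2/2)
p(295, -103)/P(199) = (9/4 - 103 + (3/2)*(-103)**2)/(199**(3/2)) = (9/4 - 103 + (3/2)*10609)/((199*sqrt(199))) = (9/4 - 103 + 31827/2)*(sqrt(199)/39601) = 63251*(sqrt(199)/39601)/4 = 63251*sqrt(199)/158404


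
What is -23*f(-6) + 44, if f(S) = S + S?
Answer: 320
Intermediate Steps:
f(S) = 2*S
-23*f(-6) + 44 = -46*(-6) + 44 = -23*(-12) + 44 = 276 + 44 = 320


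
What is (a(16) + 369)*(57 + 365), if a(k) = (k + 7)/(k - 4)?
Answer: 939161/6 ≈ 1.5653e+5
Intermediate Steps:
a(k) = (7 + k)/(-4 + k)
(a(16) + 369)*(57 + 365) = ((7 + 16)/(-4 + 16) + 369)*(57 + 365) = (23/12 + 369)*422 = (4451/12)*422 = 939161/6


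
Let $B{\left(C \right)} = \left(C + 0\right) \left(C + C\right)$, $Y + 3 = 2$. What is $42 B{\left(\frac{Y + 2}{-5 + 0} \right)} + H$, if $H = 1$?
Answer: $\frac{109}{25} \approx 4.36$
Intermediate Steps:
$Y = -1$ ($Y = -3 + 2 = -1$)
$B{\left(C \right)} = 2 C^{2}$ ($B{\left(C \right)} = C 2 C = 2 C^{2}$)
$42 B{\left(\frac{Y + 2}{-5 + 0} \right)} + H = 42 \cdot 2 \left(\frac{-1 + 2}{-5 + 0}\right)^{2} + 1 = 42 \cdot 2 \left(1 \frac{1}{-5}\right)^{2} + 1 = 42 \cdot 2 \left(1 \left(- \frac{1}{5}\right)\right)^{2} + 1 = 42 \cdot 2 \left(- \frac{1}{5}\right)^{2} + 1 = 42 \cdot 2 \cdot \frac{1}{25} + 1 = 42 \cdot \frac{2}{25} + 1 = \frac{84}{25} + 1 = \frac{109}{25}$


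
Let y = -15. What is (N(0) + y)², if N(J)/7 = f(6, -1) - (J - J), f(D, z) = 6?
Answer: 729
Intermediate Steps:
N(J) = 42 (N(J) = 7*(6 - (J - J)) = 7*(6 - 1*0) = 7*(6 + 0) = 7*6 = 42)
(N(0) + y)² = (42 - 15)² = 27² = 729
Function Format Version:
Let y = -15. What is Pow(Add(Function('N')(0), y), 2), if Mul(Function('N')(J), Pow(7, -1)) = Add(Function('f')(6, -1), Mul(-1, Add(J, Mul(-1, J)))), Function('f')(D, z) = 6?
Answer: 729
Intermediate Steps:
Function('N')(J) = 42 (Function('N')(J) = Mul(7, Add(6, Mul(-1, Add(J, Mul(-1, J))))) = Mul(7, Add(6, Mul(-1, 0))) = Mul(7, Add(6, 0)) = Mul(7, 6) = 42)
Pow(Add(Function('N')(0), y), 2) = Pow(Add(42, -15), 2) = Pow(27, 2) = 729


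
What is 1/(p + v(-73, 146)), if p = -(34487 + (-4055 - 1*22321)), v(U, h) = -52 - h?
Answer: -1/8309 ≈ -0.00012035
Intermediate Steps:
p = -8111 (p = -(34487 + (-4055 - 22321)) = -(34487 - 26376) = -1*8111 = -8111)
1/(p + v(-73, 146)) = 1/(-8111 + (-52 - 1*146)) = 1/(-8111 + (-52 - 146)) = 1/(-8111 - 198) = 1/(-8309) = -1/8309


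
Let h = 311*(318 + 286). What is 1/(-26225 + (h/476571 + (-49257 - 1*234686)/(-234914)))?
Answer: -111953199894/2935793221035281 ≈ -3.8134e-5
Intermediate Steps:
h = 187844 (h = 311*604 = 187844)
1/(-26225 + (h/476571 + (-49257 - 1*234686)/(-234914))) = 1/(-26225 + (187844/476571 + (-49257 - 1*234686)/(-234914))) = 1/(-26225 + (187844*(1/476571) + (-49257 - 234686)*(-1/234914))) = 1/(-26225 + (187844/476571 - 283943*(-1/234914))) = 1/(-26225 + (187844/476571 + 283943/234914)) = 1/(-26225 + 179446184869/111953199894) = 1/(-2935793221035281/111953199894) = -111953199894/2935793221035281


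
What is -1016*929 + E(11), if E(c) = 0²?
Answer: -943864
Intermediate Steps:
E(c) = 0
-1016*929 + E(11) = -1016*929 + 0 = -943864 + 0 = -943864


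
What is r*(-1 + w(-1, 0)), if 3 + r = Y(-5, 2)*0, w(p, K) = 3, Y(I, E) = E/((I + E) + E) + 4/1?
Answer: -6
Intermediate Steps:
Y(I, E) = 4 + E/(I + 2*E) (Y(I, E) = E/((E + I) + E) + 4*1 = E/(I + 2*E) + 4 = 4 + E/(I + 2*E))
r = -3 (r = -3 + ((4*(-5) + 9*2)/(-5 + 2*2))*0 = -3 + ((-20 + 18)/(-5 + 4))*0 = -3 + (-2/(-1))*0 = -3 - 1*(-2)*0 = -3 + 2*0 = -3 + 0 = -3)
r*(-1 + w(-1, 0)) = -3*(-1 + 3) = -3*2 = -6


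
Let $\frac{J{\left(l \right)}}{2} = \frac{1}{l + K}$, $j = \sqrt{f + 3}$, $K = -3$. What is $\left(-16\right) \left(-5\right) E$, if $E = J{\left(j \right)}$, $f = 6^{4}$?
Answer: $\frac{16}{43} + \frac{16 \sqrt{1299}}{129} \approx 4.8424$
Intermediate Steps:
$f = 1296$
$j = \sqrt{1299}$ ($j = \sqrt{1296 + 3} = \sqrt{1299} \approx 36.042$)
$J{\left(l \right)} = \frac{2}{-3 + l}$ ($J{\left(l \right)} = \frac{2}{l - 3} = \frac{2}{-3 + l}$)
$E = \frac{2}{-3 + \sqrt{1299}} \approx 0.06053$
$\left(-16\right) \left(-5\right) E = \left(-16\right) \left(-5\right) \left(\frac{1}{215} + \frac{\sqrt{1299}}{645}\right) = 80 \left(\frac{1}{215} + \frac{\sqrt{1299}}{645}\right) = \frac{16}{43} + \frac{16 \sqrt{1299}}{129}$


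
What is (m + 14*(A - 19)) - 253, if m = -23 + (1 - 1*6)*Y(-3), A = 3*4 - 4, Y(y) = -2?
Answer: -420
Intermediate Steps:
A = 8 (A = 12 - 4 = 8)
m = -13 (m = -23 + (1 - 1*6)*(-2) = -23 + (1 - 6)*(-2) = -23 - 5*(-2) = -23 + 10 = -13)
(m + 14*(A - 19)) - 253 = (-13 + 14*(8 - 19)) - 253 = (-13 + 14*(-11)) - 253 = (-13 - 154) - 253 = -167 - 253 = -420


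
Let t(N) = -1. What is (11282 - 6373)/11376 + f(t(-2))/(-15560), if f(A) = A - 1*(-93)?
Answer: 9417181/22126320 ≈ 0.42561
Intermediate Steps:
f(A) = 93 + A (f(A) = A + 93 = 93 + A)
(11282 - 6373)/11376 + f(t(-2))/(-15560) = (11282 - 6373)/11376 + (93 - 1)/(-15560) = 4909*(1/11376) + 92*(-1/15560) = 4909/11376 - 23/3890 = 9417181/22126320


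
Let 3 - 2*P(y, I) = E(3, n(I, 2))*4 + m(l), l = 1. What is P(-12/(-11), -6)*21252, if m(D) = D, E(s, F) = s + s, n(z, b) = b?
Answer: -233772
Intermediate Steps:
E(s, F) = 2*s
P(y, I) = -11 (P(y, I) = 3/2 - ((2*3)*4 + 1)/2 = 3/2 - (6*4 + 1)/2 = 3/2 - (24 + 1)/2 = 3/2 - ½*25 = 3/2 - 25/2 = -11)
P(-12/(-11), -6)*21252 = -11*21252 = -233772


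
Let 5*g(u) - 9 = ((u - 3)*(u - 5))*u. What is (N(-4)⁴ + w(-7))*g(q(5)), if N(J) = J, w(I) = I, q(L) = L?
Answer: 2241/5 ≈ 448.20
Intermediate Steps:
g(u) = 9/5 + u*(-5 + u)*(-3 + u)/5 (g(u) = 9/5 + (((u - 3)*(u - 5))*u)/5 = 9/5 + (((-3 + u)*(-5 + u))*u)/5 = 9/5 + (((-5 + u)*(-3 + u))*u)/5 = 9/5 + (u*(-5 + u)*(-3 + u))/5 = 9/5 + u*(-5 + u)*(-3 + u)/5)
(N(-4)⁴ + w(-7))*g(q(5)) = ((-4)⁴ - 7)*(9/5 + 3*5 - 8/5*5² + (⅕)*5³) = (256 - 7)*(9/5 + 15 - 8/5*25 + (⅕)*125) = 249*(9/5 + 15 - 40 + 25) = 249*(9/5) = 2241/5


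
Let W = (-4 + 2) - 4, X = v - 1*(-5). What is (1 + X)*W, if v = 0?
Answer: -36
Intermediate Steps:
X = 5 (X = 0 - 1*(-5) = 0 + 5 = 5)
W = -6 (W = -2 - 4 = -6)
(1 + X)*W = (1 + 5)*(-6) = 6*(-6) = -36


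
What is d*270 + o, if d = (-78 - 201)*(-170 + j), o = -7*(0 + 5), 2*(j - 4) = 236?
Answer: 3615805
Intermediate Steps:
j = 122 (j = 4 + (½)*236 = 4 + 118 = 122)
o = -35 (o = -7*5 = -35)
d = 13392 (d = (-78 - 201)*(-170 + 122) = -279*(-48) = 13392)
d*270 + o = 13392*270 - 35 = 3615840 - 35 = 3615805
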